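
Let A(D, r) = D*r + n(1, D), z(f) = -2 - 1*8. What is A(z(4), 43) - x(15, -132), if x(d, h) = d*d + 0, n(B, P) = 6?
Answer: -649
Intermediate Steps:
z(f) = -10 (z(f) = -2 - 8 = -10)
x(d, h) = d² (x(d, h) = d² + 0 = d²)
A(D, r) = 6 + D*r (A(D, r) = D*r + 6 = 6 + D*r)
A(z(4), 43) - x(15, -132) = (6 - 10*43) - 1*15² = (6 - 430) - 1*225 = -424 - 225 = -649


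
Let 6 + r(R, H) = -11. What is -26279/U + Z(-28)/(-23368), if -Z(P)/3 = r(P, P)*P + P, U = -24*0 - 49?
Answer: 76769191/143129 ≈ 536.36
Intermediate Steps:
U = -49 (U = 0 - 49 = -49)
r(R, H) = -17 (r(R, H) = -6 - 11 = -17)
Z(P) = 48*P (Z(P) = -3*(-17*P + P) = -(-48)*P = 48*P)
-26279/U + Z(-28)/(-23368) = -26279/(-49) + (48*(-28))/(-23368) = -26279*(-1/49) - 1344*(-1/23368) = 26279/49 + 168/2921 = 76769191/143129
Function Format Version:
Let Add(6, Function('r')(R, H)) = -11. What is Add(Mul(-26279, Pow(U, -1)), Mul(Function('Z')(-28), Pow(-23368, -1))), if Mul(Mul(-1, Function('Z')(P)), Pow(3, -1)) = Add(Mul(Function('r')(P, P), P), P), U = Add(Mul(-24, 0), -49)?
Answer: Rational(76769191, 143129) ≈ 536.36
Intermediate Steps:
U = -49 (U = Add(0, -49) = -49)
Function('r')(R, H) = -17 (Function('r')(R, H) = Add(-6, -11) = -17)
Function('Z')(P) = Mul(48, P) (Function('Z')(P) = Mul(-3, Add(Mul(-17, P), P)) = Mul(-3, Mul(-16, P)) = Mul(48, P))
Add(Mul(-26279, Pow(U, -1)), Mul(Function('Z')(-28), Pow(-23368, -1))) = Add(Mul(-26279, Pow(-49, -1)), Mul(Mul(48, -28), Pow(-23368, -1))) = Add(Mul(-26279, Rational(-1, 49)), Mul(-1344, Rational(-1, 23368))) = Add(Rational(26279, 49), Rational(168, 2921)) = Rational(76769191, 143129)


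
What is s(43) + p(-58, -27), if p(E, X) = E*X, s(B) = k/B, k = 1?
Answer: 67339/43 ≈ 1566.0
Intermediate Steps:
s(B) = 1/B
s(43) + p(-58, -27) = 1/43 - 58*(-27) = 1/43 + 1566 = 67339/43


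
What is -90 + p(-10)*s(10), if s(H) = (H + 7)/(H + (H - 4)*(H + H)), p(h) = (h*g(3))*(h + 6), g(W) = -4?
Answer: -1442/13 ≈ -110.92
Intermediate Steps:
p(h) = -4*h*(6 + h) (p(h) = (h*(-4))*(h + 6) = (-4*h)*(6 + h) = -4*h*(6 + h))
s(H) = (7 + H)/(H + 2*H*(-4 + H)) (s(H) = (7 + H)/(H + (-4 + H)*(2*H)) = (7 + H)/(H + 2*H*(-4 + H)))
-90 + p(-10)*s(10) = -90 + (-4*(-10)*(6 - 10))*((7 + 10)/(10*(-7 + 2*10))) = -90 + (-4*(-10)*(-4))*((⅒)*17/(-7 + 20)) = -90 - 16*17/13 = -90 - 160*17/130 = -90 - 272/13 = -1442/13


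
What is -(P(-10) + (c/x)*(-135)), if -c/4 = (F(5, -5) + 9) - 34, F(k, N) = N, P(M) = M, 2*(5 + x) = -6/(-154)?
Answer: -2487130/767 ≈ -3242.7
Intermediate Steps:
x = -767/154 (x = -5 + (-6/(-154))/2 = -5 + (-6*(-1/154))/2 = -5 + (½)*(3/77) = -5 + 3/154 = -767/154 ≈ -4.9805)
c = 120 (c = -4*((-5 + 9) - 34) = -4*(4 - 34) = -4*(-30) = 120)
-(P(-10) + (c/x)*(-135)) = -(-10 + (120/(-767/154))*(-135)) = -(-10 + (120*(-154/767))*(-135)) = -(-10 - 18480/767*(-135)) = -(-10 + 2494800/767) = -1*2487130/767 = -2487130/767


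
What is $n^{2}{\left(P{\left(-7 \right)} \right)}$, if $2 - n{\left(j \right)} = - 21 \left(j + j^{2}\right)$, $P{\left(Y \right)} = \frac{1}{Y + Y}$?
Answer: $\frac{289}{784} \approx 0.36862$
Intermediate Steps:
$P{\left(Y \right)} = \frac{1}{2 Y}$
$n{\left(j \right)} = 2 + 21 j + 21 j^{2}$ ($n{\left(j \right)} = 2 - - 21 \left(j + j^{2}\right) = 2 - \left(- 21 j - 21 j^{2}\right) = 2 + \left(21 j + 21 j^{2}\right) = 2 + 21 j + 21 j^{2}$)
$n^{2}{\left(P{\left(-7 \right)} \right)} = \left(2 + 21 \frac{1}{2 \left(-7\right)} + 21 \left(\frac{1}{2 \left(-7\right)}\right)^{2}\right)^{2} = \left(2 + 21 \cdot \frac{1}{2} \left(- \frac{1}{7}\right) + 21 \left(\frac{1}{2} \left(- \frac{1}{7}\right)\right)^{2}\right)^{2} = \left(2 + 21 \left(- \frac{1}{14}\right) + 21 \left(- \frac{1}{14}\right)^{2}\right)^{2} = \left(2 - \frac{3}{2} + 21 \cdot \frac{1}{196}\right)^{2} = \left(2 - \frac{3}{2} + \frac{3}{28}\right)^{2} = \left(\frac{17}{28}\right)^{2} = \frac{289}{784}$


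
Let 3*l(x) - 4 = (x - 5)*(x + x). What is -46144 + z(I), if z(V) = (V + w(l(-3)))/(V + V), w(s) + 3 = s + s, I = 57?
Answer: -415289/9 ≈ -46143.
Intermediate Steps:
l(x) = 4/3 + 2*x*(-5 + x)/3 (l(x) = 4/3 + ((x - 5)*(x + x))/3 = 4/3 + ((-5 + x)*(2*x))/3 = 4/3 + (2*x*(-5 + x))/3 = 4/3 + 2*x*(-5 + x)/3)
w(s) = -3 + 2*s (w(s) = -3 + (s + s) = -3 + 2*s)
z(V) = (95/3 + V)/(2*V) (z(V) = (V + (-3 + 2*(4/3 - 10/3*(-3) + (⅔)*(-3)²)))/(V + V) = (V + (-3 + 2*(4/3 + 10 + (⅔)*9)))/((2*V)) = (V + (-3 + 2*(4/3 + 10 + 6)))*(1/(2*V)) = (V + (-3 + 2*(52/3)))*(1/(2*V)) = (V + (-3 + 104/3))*(1/(2*V)) = (V + 95/3)*(1/(2*V)) = (95/3 + V)*(1/(2*V)) = (95/3 + V)/(2*V))
-46144 + z(I) = -46144 + (⅙)*(95 + 3*57)/57 = -46144 + (⅙)*(1/57)*(95 + 171) = -46144 + (⅙)*(1/57)*266 = -46144 + 7/9 = -415289/9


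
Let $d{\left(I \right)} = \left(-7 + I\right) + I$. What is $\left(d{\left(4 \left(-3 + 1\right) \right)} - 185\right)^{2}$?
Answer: $43264$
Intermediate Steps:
$d{\left(I \right)} = -7 + 2 I$
$\left(d{\left(4 \left(-3 + 1\right) \right)} - 185\right)^{2} = \left(\left(-7 + 2 \cdot 4 \left(-3 + 1\right)\right) - 185\right)^{2} = \left(\left(-7 + 2 \cdot 4 \left(-2\right)\right) - 185\right)^{2} = \left(\left(-7 + 2 \left(-8\right)\right) - 185\right)^{2} = \left(\left(-7 - 16\right) - 185\right)^{2} = \left(-23 - 185\right)^{2} = \left(-208\right)^{2} = 43264$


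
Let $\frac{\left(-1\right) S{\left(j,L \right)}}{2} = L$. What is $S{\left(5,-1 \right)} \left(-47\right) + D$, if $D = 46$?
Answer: $-48$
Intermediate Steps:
$S{\left(j,L \right)} = - 2 L$
$S{\left(5,-1 \right)} \left(-47\right) + D = \left(-2\right) \left(-1\right) \left(-47\right) + 46 = 2 \left(-47\right) + 46 = -94 + 46 = -48$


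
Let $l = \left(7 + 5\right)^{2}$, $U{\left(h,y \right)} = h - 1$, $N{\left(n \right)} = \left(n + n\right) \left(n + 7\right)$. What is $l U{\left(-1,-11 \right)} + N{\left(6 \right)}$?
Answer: $-132$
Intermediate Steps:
$N{\left(n \right)} = 2 n \left(7 + n\right)$
$U{\left(h,y \right)} = -1 + h$
$l = 144$ ($l = 12^{2} = 144$)
$l U{\left(-1,-11 \right)} + N{\left(6 \right)} = 144 \left(-1 - 1\right) + 2 \cdot 6 \left(7 + 6\right) = 144 \left(-2\right) + 2 \cdot 6 \cdot 13 = -288 + 156 = -132$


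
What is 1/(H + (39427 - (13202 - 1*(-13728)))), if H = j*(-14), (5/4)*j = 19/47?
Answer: 235/2935731 ≈ 8.0048e-5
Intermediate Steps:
j = 76/235 (j = 4*(19/47)/5 = 4*(19*(1/47))/5 = (⅘)*(19/47) = 76/235 ≈ 0.32340)
H = -1064/235 (H = (76/235)*(-14) = -1064/235 ≈ -4.5277)
1/(H + (39427 - (13202 - 1*(-13728)))) = 1/(-1064/235 + (39427 - (13202 - 1*(-13728)))) = 1/(-1064/235 + (39427 - (13202 + 13728))) = 1/(-1064/235 + (39427 - 1*26930)) = 1/(-1064/235 + (39427 - 26930)) = 1/(-1064/235 + 12497) = 1/(2935731/235) = 235/2935731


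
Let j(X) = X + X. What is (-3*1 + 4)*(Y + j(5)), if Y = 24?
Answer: 34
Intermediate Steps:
j(X) = 2*X
(-3*1 + 4)*(Y + j(5)) = (-3*1 + 4)*(24 + 2*5) = (-3 + 4)*(24 + 10) = 1*34 = 34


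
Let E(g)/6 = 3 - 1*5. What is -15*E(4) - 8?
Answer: 172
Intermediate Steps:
E(g) = -12 (E(g) = 6*(3 - 1*5) = 6*(3 - 5) = 6*(-2) = -12)
-15*E(4) - 8 = -15*(-12) - 8 = 180 - 8 = 172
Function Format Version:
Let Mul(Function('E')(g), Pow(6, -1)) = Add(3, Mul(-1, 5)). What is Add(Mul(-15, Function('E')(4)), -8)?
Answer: 172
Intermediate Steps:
Function('E')(g) = -12 (Function('E')(g) = Mul(6, Add(3, Mul(-1, 5))) = Mul(6, Add(3, -5)) = Mul(6, -2) = -12)
Add(Mul(-15, Function('E')(4)), -8) = Add(Mul(-15, -12), -8) = Add(180, -8) = 172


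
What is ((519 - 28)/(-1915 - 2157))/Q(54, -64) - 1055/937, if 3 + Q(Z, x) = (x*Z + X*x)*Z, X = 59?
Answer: -1677705094693/1490056971384 ≈ -1.1259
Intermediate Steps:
Q(Z, x) = -3 + Z*(59*x + Z*x) (Q(Z, x) = -3 + (x*Z + 59*x)*Z = -3 + (Z*x + 59*x)*Z = -3 + (59*x + Z*x)*Z = -3 + Z*(59*x + Z*x))
((519 - 28)/(-1915 - 2157))/Q(54, -64) - 1055/937 = ((519 - 28)/(-1915 - 2157))/(-3 - 64*54² + 59*54*(-64)) - 1055/937 = (491/(-4072))/(-3 - 64*2916 - 203904) - 1055*1/937 = (491*(-1/4072))/(-3 - 186624 - 203904) - 1055/937 = -491/4072/(-390531) - 1055/937 = -491/4072*(-1/390531) - 1055/937 = 491/1590242232 - 1055/937 = -1677705094693/1490056971384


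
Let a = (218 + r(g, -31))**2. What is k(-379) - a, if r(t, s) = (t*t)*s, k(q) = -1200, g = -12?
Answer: -18029716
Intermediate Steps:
r(t, s) = s*t**2 (r(t, s) = t**2*s = s*t**2)
a = 18028516 (a = (218 - 31*(-12)**2)**2 = (218 - 31*144)**2 = (218 - 4464)**2 = (-4246)**2 = 18028516)
k(-379) - a = -1200 - 1*18028516 = -1200 - 18028516 = -18029716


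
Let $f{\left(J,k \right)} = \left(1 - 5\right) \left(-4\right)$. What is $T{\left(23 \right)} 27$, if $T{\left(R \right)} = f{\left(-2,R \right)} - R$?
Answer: $-189$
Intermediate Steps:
$f{\left(J,k \right)} = 16$ ($f{\left(J,k \right)} = \left(-4\right) \left(-4\right) = 16$)
$T{\left(R \right)} = 16 - R$
$T{\left(23 \right)} 27 = \left(16 - 23\right) 27 = \left(-7\right) 27 = -189$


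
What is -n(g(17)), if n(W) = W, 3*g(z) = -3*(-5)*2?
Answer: -10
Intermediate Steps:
g(z) = 10 (g(z) = (-3*(-5)*2)/3 = (15*2)/3 = (⅓)*30 = 10)
-n(g(17)) = -1*10 = -10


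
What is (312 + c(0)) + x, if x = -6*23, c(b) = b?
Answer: 174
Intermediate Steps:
x = -138
(312 + c(0)) + x = (312 + 0) - 138 = 312 - 138 = 174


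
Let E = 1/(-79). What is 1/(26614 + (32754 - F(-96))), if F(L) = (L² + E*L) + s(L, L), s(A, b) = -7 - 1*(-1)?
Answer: 79/3962386 ≈ 1.9937e-5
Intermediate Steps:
s(A, b) = -6 (s(A, b) = -7 + 1 = -6)
E = -1/79 ≈ -0.012658
F(L) = -6 + L² - L/79 (F(L) = (L² - L/79) - 6 = -6 + L² - L/79)
1/(26614 + (32754 - F(-96))) = 1/(26614 + (32754 - (-6 + (-96)² - 1/79*(-96)))) = 1/(26614 + (32754 - (-6 + 9216 + 96/79))) = 1/(26614 + (32754 - 1*727686/79)) = 1/(26614 + (32754 - 727686/79)) = 1/(26614 + 1859880/79) = 1/(3962386/79) = 79/3962386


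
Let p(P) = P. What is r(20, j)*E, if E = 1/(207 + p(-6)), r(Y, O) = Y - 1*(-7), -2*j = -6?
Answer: 9/67 ≈ 0.13433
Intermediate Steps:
j = 3 (j = -1/2*(-6) = 3)
r(Y, O) = 7 + Y (r(Y, O) = Y + 7 = 7 + Y)
E = 1/201 (E = 1/(207 - 6) = 1/201 ≈ 0.0049751)
r(20, j)*E = (7 + 20)*(1/201) = 27*(1/201) = 9/67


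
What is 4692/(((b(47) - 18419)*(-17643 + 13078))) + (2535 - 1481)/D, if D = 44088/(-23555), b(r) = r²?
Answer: -41753683107491/74146647300 ≈ -563.12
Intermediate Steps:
D = -44088/23555 (D = 44088*(-1/23555) = -44088/23555 ≈ -1.8717)
4692/(((b(47) - 18419)*(-17643 + 13078))) + (2535 - 1481)/D = 4692/(((47² - 18419)*(-17643 + 13078))) + (2535 - 1481)/(-44088/23555) = 4692/(((2209 - 18419)*(-4565))) + 1054*(-23555/44088) = 4692/((-16210*(-4565))) - 12413485/22044 = 4692/73998650 - 12413485/22044 = 4692*(1/73998650) - 12413485/22044 = 2346/36999325 - 12413485/22044 = -41753683107491/74146647300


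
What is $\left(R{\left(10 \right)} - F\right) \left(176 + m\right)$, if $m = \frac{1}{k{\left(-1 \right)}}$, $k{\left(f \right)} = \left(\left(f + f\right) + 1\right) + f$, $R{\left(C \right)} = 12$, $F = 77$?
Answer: $- \frac{22815}{2} \approx -11408.0$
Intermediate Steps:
$k{\left(f \right)} = 1 + 3 f$ ($k{\left(f \right)} = \left(2 f + 1\right) + f = \left(1 + 2 f\right) + f = 1 + 3 f$)
$m = - \frac{1}{2}$ ($m = \frac{1}{1 + 3 \left(-1\right)} = \frac{1}{1 - 3} = \frac{1}{-2} = - \frac{1}{2} \approx -0.5$)
$\left(R{\left(10 \right)} - F\right) \left(176 + m\right) = \left(12 - 77\right) \left(176 - \frac{1}{2}\right) = \left(12 - 77\right) \frac{351}{2} = \left(-65\right) \frac{351}{2} = - \frac{22815}{2}$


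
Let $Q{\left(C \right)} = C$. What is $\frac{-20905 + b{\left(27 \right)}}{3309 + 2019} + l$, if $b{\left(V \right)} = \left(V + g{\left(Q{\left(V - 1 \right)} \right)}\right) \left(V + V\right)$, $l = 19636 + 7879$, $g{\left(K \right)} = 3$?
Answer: $\frac{146580635}{5328} \approx 27511.0$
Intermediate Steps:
$l = 27515$
$b{\left(V \right)} = 2 V \left(3 + V\right)$ ($b{\left(V \right)} = \left(V + 3\right) \left(V + V\right) = \left(3 + V\right) 2 V = 2 V \left(3 + V\right)$)
$\frac{-20905 + b{\left(27 \right)}}{3309 + 2019} + l = \frac{-20905 + 2 \cdot 27 \left(3 + 27\right)}{3309 + 2019} + 27515 = \frac{-20905 + 2 \cdot 27 \cdot 30}{5328} + 27515 = \left(-20905 + 1620\right) \frac{1}{5328} + 27515 = \left(-19285\right) \frac{1}{5328} + 27515 = - \frac{19285}{5328} + 27515 = \frac{146580635}{5328}$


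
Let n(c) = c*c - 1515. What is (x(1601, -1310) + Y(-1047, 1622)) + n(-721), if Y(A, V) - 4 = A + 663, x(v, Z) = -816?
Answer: 517130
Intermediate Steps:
Y(A, V) = 667 + A (Y(A, V) = 4 + (A + 663) = 4 + (663 + A) = 667 + A)
n(c) = -1515 + c**2 (n(c) = c**2 - 1515 = -1515 + c**2)
(x(1601, -1310) + Y(-1047, 1622)) + n(-721) = (-816 + (667 - 1047)) + (-1515 + (-721)**2) = (-816 - 380) + (-1515 + 519841) = -1196 + 518326 = 517130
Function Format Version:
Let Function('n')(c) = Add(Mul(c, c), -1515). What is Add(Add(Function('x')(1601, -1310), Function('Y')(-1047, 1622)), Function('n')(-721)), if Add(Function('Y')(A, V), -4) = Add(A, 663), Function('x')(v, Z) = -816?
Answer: 517130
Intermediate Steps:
Function('Y')(A, V) = Add(667, A) (Function('Y')(A, V) = Add(4, Add(A, 663)) = Add(4, Add(663, A)) = Add(667, A))
Function('n')(c) = Add(-1515, Pow(c, 2)) (Function('n')(c) = Add(Pow(c, 2), -1515) = Add(-1515, Pow(c, 2)))
Add(Add(Function('x')(1601, -1310), Function('Y')(-1047, 1622)), Function('n')(-721)) = Add(Add(-816, Add(667, -1047)), Add(-1515, Pow(-721, 2))) = Add(Add(-816, -380), Add(-1515, 519841)) = Add(-1196, 518326) = 517130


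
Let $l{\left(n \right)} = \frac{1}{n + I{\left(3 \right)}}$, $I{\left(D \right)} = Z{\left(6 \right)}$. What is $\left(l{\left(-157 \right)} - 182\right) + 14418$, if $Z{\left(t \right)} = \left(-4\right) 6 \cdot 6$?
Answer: $\frac{4285035}{301} \approx 14236.0$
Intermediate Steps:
$Z{\left(t \right)} = -144$ ($Z{\left(t \right)} = \left(-24\right) 6 = -144$)
$I{\left(D \right)} = -144$
$l{\left(n \right)} = \frac{1}{-144 + n}$ ($l{\left(n \right)} = \frac{1}{n - 144} = \frac{1}{-144 + n}$)
$\left(l{\left(-157 \right)} - 182\right) + 14418 = \left(\frac{1}{-144 - 157} - 182\right) + 14418 = \left(\frac{1}{-301} - 182\right) + 14418 = \left(- \frac{1}{301} - 182\right) + 14418 = - \frac{54783}{301} + 14418 = \frac{4285035}{301}$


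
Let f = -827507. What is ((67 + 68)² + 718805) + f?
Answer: -90477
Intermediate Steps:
((67 + 68)² + 718805) + f = ((67 + 68)² + 718805) - 827507 = (135² + 718805) - 827507 = (18225 + 718805) - 827507 = 737030 - 827507 = -90477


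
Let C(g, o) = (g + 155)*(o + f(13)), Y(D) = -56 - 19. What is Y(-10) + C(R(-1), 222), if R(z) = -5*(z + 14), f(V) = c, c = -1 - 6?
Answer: 19275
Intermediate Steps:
c = -7
f(V) = -7
R(z) = -70 - 5*z (R(z) = -5*(14 + z) = -70 - 5*z)
Y(D) = -75
C(g, o) = (-7 + o)*(155 + g) (C(g, o) = (g + 155)*(o - 7) = (155 + g)*(-7 + o) = (-7 + o)*(155 + g))
Y(-10) + C(R(-1), 222) = -75 + (-1085 - 7*(-70 - 5*(-1)) + 155*222 + (-70 - 5*(-1))*222) = -75 + (-1085 - 7*(-70 + 5) + 34410 + (-70 + 5)*222) = -75 + (-1085 - 7*(-65) + 34410 - 65*222) = -75 + (-1085 + 455 + 34410 - 14430) = -75 + 19350 = 19275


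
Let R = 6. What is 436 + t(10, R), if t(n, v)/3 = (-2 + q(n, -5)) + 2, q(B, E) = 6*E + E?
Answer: 331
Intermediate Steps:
q(B, E) = 7*E
t(n, v) = -105 (t(n, v) = 3*((-2 + 7*(-5)) + 2) = 3*((-2 - 35) + 2) = 3*(-37 + 2) = 3*(-35) = -105)
436 + t(10, R) = 436 - 105 = 331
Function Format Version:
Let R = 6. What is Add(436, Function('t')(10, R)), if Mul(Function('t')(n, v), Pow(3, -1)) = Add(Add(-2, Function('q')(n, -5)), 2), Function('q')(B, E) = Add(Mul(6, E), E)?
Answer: 331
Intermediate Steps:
Function('q')(B, E) = Mul(7, E)
Function('t')(n, v) = -105 (Function('t')(n, v) = Mul(3, Add(Add(-2, Mul(7, -5)), 2)) = Mul(3, Add(Add(-2, -35), 2)) = Mul(3, Add(-37, 2)) = Mul(3, -35) = -105)
Add(436, Function('t')(10, R)) = Add(436, -105) = 331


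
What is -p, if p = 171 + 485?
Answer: -656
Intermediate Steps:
p = 656
-p = -1*656 = -656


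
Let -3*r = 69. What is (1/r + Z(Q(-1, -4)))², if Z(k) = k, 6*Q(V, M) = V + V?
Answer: 676/4761 ≈ 0.14199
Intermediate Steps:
Q(V, M) = V/3 (Q(V, M) = (V + V)/6 = (2*V)/6 = V/3)
r = -23 (r = -⅓*69 = -23)
(1/r + Z(Q(-1, -4)))² = (1/(-23) + (⅓)*(-1))² = (-1/23 - ⅓)² = (-26/69)² = 676/4761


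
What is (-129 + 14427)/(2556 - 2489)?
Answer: 14298/67 ≈ 213.40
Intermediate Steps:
(-129 + 14427)/(2556 - 2489) = 14298/67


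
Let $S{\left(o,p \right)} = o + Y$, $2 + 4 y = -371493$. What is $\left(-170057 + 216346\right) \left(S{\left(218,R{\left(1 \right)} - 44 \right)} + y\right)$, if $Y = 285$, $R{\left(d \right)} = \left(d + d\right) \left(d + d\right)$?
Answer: $- \frac{17102998587}{4} \approx -4.2757 \cdot 10^{9}$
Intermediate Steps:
$y = - \frac{371495}{4}$ ($y = - \frac{1}{2} + \frac{1}{4} \left(-371493\right) = - \frac{1}{2} - \frac{371493}{4} = - \frac{371495}{4} \approx -92874.0$)
$R{\left(d \right)} = 4 d^{2}$ ($R{\left(d \right)} = 2 d 2 d = 4 d^{2}$)
$S{\left(o,p \right)} = 285 + o$ ($S{\left(o,p \right)} = o + 285 = 285 + o$)
$\left(-170057 + 216346\right) \left(S{\left(218,R{\left(1 \right)} - 44 \right)} + y\right) = \left(-170057 + 216346\right) \left(\left(285 + 218\right) - \frac{371495}{4}\right) = 46289 \left(503 - \frac{371495}{4}\right) = 46289 \left(- \frac{369483}{4}\right) = - \frac{17102998587}{4}$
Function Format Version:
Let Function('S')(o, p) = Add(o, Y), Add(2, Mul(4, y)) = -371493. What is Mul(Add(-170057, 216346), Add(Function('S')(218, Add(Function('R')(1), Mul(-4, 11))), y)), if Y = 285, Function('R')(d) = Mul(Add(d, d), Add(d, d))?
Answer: Rational(-17102998587, 4) ≈ -4.2757e+9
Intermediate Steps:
y = Rational(-371495, 4) (y = Add(Rational(-1, 2), Mul(Rational(1, 4), -371493)) = Add(Rational(-1, 2), Rational(-371493, 4)) = Rational(-371495, 4) ≈ -92874.)
Function('R')(d) = Mul(4, Pow(d, 2)) (Function('R')(d) = Mul(Mul(2, d), Mul(2, d)) = Mul(4, Pow(d, 2)))
Function('S')(o, p) = Add(285, o) (Function('S')(o, p) = Add(o, 285) = Add(285, o))
Mul(Add(-170057, 216346), Add(Function('S')(218, Add(Function('R')(1), Mul(-4, 11))), y)) = Mul(Add(-170057, 216346), Add(Add(285, 218), Rational(-371495, 4))) = Mul(46289, Add(503, Rational(-371495, 4))) = Mul(46289, Rational(-369483, 4)) = Rational(-17102998587, 4)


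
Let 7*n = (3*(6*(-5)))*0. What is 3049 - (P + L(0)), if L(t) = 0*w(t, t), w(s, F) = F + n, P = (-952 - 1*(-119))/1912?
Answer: 5830521/1912 ≈ 3049.4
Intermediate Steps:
P = -833/1912 (P = (-952 + 119)*(1/1912) = -833*1/1912 = -833/1912 ≈ -0.43567)
n = 0 (n = ((3*(6*(-5)))*0)/7 = ((3*(-30))*0)/7 = (-90*0)/7 = (1/7)*0 = 0)
w(s, F) = F (w(s, F) = F + 0 = F)
L(t) = 0 (L(t) = 0*t = 0)
3049 - (P + L(0)) = 3049 - (-833/1912 + 0) = 3049 - 1*(-833/1912) = 3049 + 833/1912 = 5830521/1912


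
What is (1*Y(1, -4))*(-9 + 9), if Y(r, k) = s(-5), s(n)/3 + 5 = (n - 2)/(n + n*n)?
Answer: 0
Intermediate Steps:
s(n) = -15 + 3*(-2 + n)/(n + n²) (s(n) = -15 + 3*((n - 2)/(n + n*n)) = -15 + 3*((-2 + n)/(n + n²)) = -15 + 3*(-2 + n)/(n + n²))
Y(r, k) = -321/20 (Y(r, k) = 3*(-2 - 5*(-5)² - 4*(-5))/(-5*(1 - 5)) = 3*(-⅕)*(-2 - 5*25 + 20)/(-4) = 3*(-⅕)*(-¼)*(-2 - 125 + 20) = 3*(-⅕)*(-¼)*(-107) = -321/20)
(1*Y(1, -4))*(-9 + 9) = (1*(-321/20))*(-9 + 9) = -321/20*0 = 0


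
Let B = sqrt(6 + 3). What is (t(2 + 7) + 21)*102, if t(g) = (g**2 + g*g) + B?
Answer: 18972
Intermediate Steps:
B = 3 (B = sqrt(9) = 3)
t(g) = 3 + 2*g**2 (t(g) = (g**2 + g*g) + 3 = (g**2 + g**2) + 3 = 2*g**2 + 3 = 3 + 2*g**2)
(t(2 + 7) + 21)*102 = ((3 + 2*(2 + 7)**2) + 21)*102 = ((3 + 2*9**2) + 21)*102 = ((3 + 2*81) + 21)*102 = ((3 + 162) + 21)*102 = (165 + 21)*102 = 186*102 = 18972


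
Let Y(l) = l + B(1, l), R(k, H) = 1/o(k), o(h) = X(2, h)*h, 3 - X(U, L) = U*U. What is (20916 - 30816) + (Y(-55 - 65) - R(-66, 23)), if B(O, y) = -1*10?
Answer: -661981/66 ≈ -10030.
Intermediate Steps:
B(O, y) = -10
X(U, L) = 3 - U**2 (X(U, L) = 3 - U*U = 3 - U**2)
o(h) = -h (o(h) = (3 - 1*2**2)*h = (3 - 1*4)*h = (3 - 4)*h = -h)
R(k, H) = -1/k (R(k, H) = 1/(-k) = -1/k)
Y(l) = -10 + l (Y(l) = l - 10 = -10 + l)
(20916 - 30816) + (Y(-55 - 65) - R(-66, 23)) = (20916 - 30816) + ((-10 + (-55 - 65)) - (-1)/(-66)) = -9900 + ((-10 - 120) - (-1)*(-1)/66) = -9900 + (-130 - 1*1/66) = -9900 + (-130 - 1/66) = -9900 - 8581/66 = -661981/66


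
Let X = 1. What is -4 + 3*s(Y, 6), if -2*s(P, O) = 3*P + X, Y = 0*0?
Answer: -11/2 ≈ -5.5000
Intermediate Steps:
Y = 0
s(P, O) = -½ - 3*P/2 (s(P, O) = -(3*P + 1)/2 = -(1 + 3*P)/2 = -½ - 3*P/2)
-4 + 3*s(Y, 6) = -4 + 3*(-½ - 3/2*0) = -4 + 3*(-½ + 0) = -4 + 3*(-½) = -4 - 3/2 = -11/2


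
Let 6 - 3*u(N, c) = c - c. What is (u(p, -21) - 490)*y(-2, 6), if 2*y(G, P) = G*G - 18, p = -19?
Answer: 3416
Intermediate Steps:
u(N, c) = 2 (u(N, c) = 2 - (c - c)/3 = 2 - 1/3*0 = 2 + 0 = 2)
y(G, P) = -9 + G**2/2 (y(G, P) = (G*G - 18)/2 = (G**2 - 18)/2 = (-18 + G**2)/2 = -9 + G**2/2)
(u(p, -21) - 490)*y(-2, 6) = (2 - 490)*(-9 + (1/2)*(-2)**2) = -488*(-9 + (1/2)*4) = -488*(-9 + 2) = -488*(-7) = 3416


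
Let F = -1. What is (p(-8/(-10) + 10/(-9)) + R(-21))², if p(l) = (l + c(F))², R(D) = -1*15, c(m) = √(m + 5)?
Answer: 605110801/4100625 ≈ 147.57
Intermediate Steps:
c(m) = √(5 + m)
R(D) = -15
p(l) = (2 + l)² (p(l) = (l + √(5 - 1))² = (l + √4)² = (l + 2)² = (2 + l)²)
(p(-8/(-10) + 10/(-9)) + R(-21))² = ((2 + (-8/(-10) + 10/(-9)))² - 15)² = ((2 + (-8*(-⅒) + 10*(-⅑)))² - 15)² = ((2 + (⅘ - 10/9))² - 15)² = ((2 - 14/45)² - 15)² = ((76/45)² - 15)² = (5776/2025 - 15)² = (-24599/2025)² = 605110801/4100625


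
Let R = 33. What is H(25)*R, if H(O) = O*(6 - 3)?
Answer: 2475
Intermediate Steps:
H(O) = 3*O (H(O) = O*3 = 3*O)
H(25)*R = (3*25)*33 = 75*33 = 2475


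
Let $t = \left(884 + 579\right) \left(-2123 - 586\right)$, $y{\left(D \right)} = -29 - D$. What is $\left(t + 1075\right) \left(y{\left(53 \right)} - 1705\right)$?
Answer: $7080437104$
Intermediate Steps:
$t = -3963267$ ($t = 1463 \left(-2709\right) = -3963267$)
$\left(t + 1075\right) \left(y{\left(53 \right)} - 1705\right) = \left(-3963267 + 1075\right) \left(\left(-29 - 53\right) - 1705\right) = - 3962192 \left(\left(-29 - 53\right) - 1705\right) = - 3962192 \left(-82 - 1705\right) = \left(-3962192\right) \left(-1787\right) = 7080437104$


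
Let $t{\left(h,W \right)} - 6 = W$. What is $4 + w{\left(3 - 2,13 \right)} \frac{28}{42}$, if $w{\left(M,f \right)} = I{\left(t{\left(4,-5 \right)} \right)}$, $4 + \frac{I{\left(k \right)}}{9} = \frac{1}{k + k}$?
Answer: $-17$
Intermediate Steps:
$t{\left(h,W \right)} = 6 + W$
$I{\left(k \right)} = -36 + \frac{9}{2 k}$ ($I{\left(k \right)} = -36 + \frac{9}{k + k} = -36 + \frac{9}{2 k}$)
$w{\left(M,f \right)} = - \frac{63}{2}$ ($w{\left(M,f \right)} = -36 + \frac{9}{2 \left(6 - 5\right)} = -36 + \frac{9}{2 \cdot 1} = -36 + \frac{9}{2} \cdot 1 = -36 + \frac{9}{2} = - \frac{63}{2}$)
$4 + w{\left(3 - 2,13 \right)} \frac{28}{42} = 4 - \frac{63 \cdot \frac{28}{42}}{2} = 4 - \frac{63 \cdot 28 \cdot \frac{1}{42}}{2} = 4 - 21 = -17$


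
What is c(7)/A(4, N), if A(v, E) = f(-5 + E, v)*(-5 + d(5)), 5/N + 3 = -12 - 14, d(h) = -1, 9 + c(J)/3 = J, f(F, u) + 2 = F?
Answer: -29/208 ≈ -0.13942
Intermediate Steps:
f(F, u) = -2 + F
c(J) = -27 + 3*J
N = -5/29 (N = 5/(-3 + (-12 - 14)) = 5/(-3 - 26) = 5/(-29) = 5*(-1/29) = -5/29 ≈ -0.17241)
A(v, E) = 42 - 6*E (A(v, E) = (-2 + (-5 + E))*(-5 - 1) = (-7 + E)*(-6) = 42 - 6*E)
c(7)/A(4, N) = (-27 + 3*7)/(42 - 6*(-5/29)) = (-27 + 21)/(42 + 30/29) = -6/1248/29 = -6*29/1248 = -29/208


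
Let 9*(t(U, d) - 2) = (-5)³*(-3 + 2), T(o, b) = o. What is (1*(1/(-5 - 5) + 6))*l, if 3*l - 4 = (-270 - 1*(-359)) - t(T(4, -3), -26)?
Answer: 20473/135 ≈ 151.65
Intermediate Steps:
t(U, d) = 143/9 (t(U, d) = 2 + ((-5)³*(-3 + 2))/9 = 2 + (-125*(-1))/9 = 2 + (⅑)*125 = 2 + 125/9 = 143/9)
l = 694/27 (l = 4/3 + ((-270 - 1*(-359)) - 1*143/9)/3 = 4/3 + ((-270 + 359) - 143/9)/3 = 4/3 + (89 - 143/9)/3 = 4/3 + (⅓)*(658/9) = 4/3 + 658/27 = 694/27 ≈ 25.704)
(1*(1/(-5 - 5) + 6))*l = (1*(1/(-5 - 5) + 6))*(694/27) = (1*(1/(-10) + 6))*(694/27) = (1*(-⅒ + 6))*(694/27) = (1*(59/10))*(694/27) = (59/10)*(694/27) = 20473/135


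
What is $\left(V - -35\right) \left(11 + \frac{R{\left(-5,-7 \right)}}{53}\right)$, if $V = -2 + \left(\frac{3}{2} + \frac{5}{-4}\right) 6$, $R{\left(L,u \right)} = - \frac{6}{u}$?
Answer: $\frac{282003}{742} \approx 380.06$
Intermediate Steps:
$V = - \frac{1}{2}$ ($V = -2 + \left(3 \cdot \frac{1}{2} + 5 \left(- \frac{1}{4}\right)\right) 6 = -2 + \left(\frac{3}{2} - \frac{5}{4}\right) 6 = -2 + \frac{1}{4} \cdot 6 = -2 + \frac{3}{2} = - \frac{1}{2} \approx -0.5$)
$\left(V - -35\right) \left(11 + \frac{R{\left(-5,-7 \right)}}{53}\right) = \left(- \frac{1}{2} - -35\right) \left(11 + \frac{\left(-6\right) \frac{1}{-7}}{53}\right) = \left(- \frac{1}{2} + 35\right) \left(11 + \left(-6\right) \left(- \frac{1}{7}\right) \frac{1}{53}\right) = \frac{69 \left(11 + \frac{6}{7} \cdot \frac{1}{53}\right)}{2} = \frac{69 \left(11 + \frac{6}{371}\right)}{2} = \frac{69}{2} \cdot \frac{4087}{371} = \frac{282003}{742}$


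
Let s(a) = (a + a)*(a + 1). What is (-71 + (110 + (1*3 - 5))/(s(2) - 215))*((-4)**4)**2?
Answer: -951648256/203 ≈ -4.6879e+6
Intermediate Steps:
s(a) = 2*a*(1 + a) (s(a) = (2*a)*(1 + a) = 2*a*(1 + a))
(-71 + (110 + (1*3 - 5))/(s(2) - 215))*((-4)**4)**2 = (-71 + (110 + (1*3 - 5))/(2*2*(1 + 2) - 215))*((-4)**4)**2 = (-71 + (110 + (3 - 5))/(2*2*3 - 215))*256**2 = (-71 + (110 - 2)/(12 - 215))*65536 = (-71 + 108/(-203))*65536 = (-71 + 108*(-1/203))*65536 = (-71 - 108/203)*65536 = -14521/203*65536 = -951648256/203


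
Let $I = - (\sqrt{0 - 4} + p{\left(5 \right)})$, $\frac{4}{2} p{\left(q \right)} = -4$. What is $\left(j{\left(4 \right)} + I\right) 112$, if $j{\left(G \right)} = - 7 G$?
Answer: $-2912 - 224 i \approx -2912.0 - 224.0 i$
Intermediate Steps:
$p{\left(q \right)} = -2$ ($p{\left(q \right)} = \frac{1}{2} \left(-4\right) = -2$)
$I = 2 - 2 i$ ($I = - (\sqrt{0 - 4} - 2) = - (\sqrt{-4} - 2) = - (2 i - 2) = - (-2 + 2 i) = 2 - 2 i \approx 2.0 - 2.0 i$)
$\left(j{\left(4 \right)} + I\right) 112 = \left(\left(-7\right) 4 + \left(2 - 2 i\right)\right) 112 = \left(-28 + \left(2 - 2 i\right)\right) 112 = \left(-26 - 2 i\right) 112 = -2912 - 224 i$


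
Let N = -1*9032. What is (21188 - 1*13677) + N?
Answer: -1521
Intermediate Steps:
N = -9032
(21188 - 1*13677) + N = (21188 - 1*13677) - 9032 = (21188 - 13677) - 9032 = 7511 - 9032 = -1521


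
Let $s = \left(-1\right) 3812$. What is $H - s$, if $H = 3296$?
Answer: $7108$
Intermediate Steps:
$s = -3812$
$H - s = 3296 - -3812 = 3296 + 3812 = 7108$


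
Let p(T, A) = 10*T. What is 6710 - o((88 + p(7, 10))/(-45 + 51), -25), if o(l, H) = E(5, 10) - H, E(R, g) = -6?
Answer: 6691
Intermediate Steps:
o(l, H) = -6 - H
6710 - o((88 + p(7, 10))/(-45 + 51), -25) = 6710 - (-6 - 1*(-25)) = 6710 - (-6 + 25) = 6710 - 1*19 = 6710 - 19 = 6691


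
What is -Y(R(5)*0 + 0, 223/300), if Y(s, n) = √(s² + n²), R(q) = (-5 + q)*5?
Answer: -223/300 ≈ -0.74333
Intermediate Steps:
R(q) = -25 + 5*q
Y(s, n) = √(n² + s²)
-Y(R(5)*0 + 0, 223/300) = -√((223/300)² + ((-25 + 5*5)*0 + 0)²) = -√((223*(1/300))² + ((-25 + 25)*0 + 0)²) = -√((223/300)² + (0*0 + 0)²) = -√(49729/90000 + (0 + 0)²) = -√(49729/90000 + 0²) = -√(49729/90000 + 0) = -√(49729/90000) = -1*223/300 = -223/300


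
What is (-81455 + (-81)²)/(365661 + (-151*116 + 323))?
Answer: -37447/174234 ≈ -0.21492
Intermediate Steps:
(-81455 + (-81)²)/(365661 + (-151*116 + 323)) = (-81455 + 6561)/(365661 + (-17516 + 323)) = -74894/(365661 - 17193) = -74894/348468 = -74894*1/348468 = -37447/174234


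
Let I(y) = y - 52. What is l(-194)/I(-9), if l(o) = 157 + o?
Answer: 37/61 ≈ 0.60656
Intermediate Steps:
I(y) = -52 + y
l(-194)/I(-9) = (157 - 194)/(-52 - 9) = -37/(-61) = -37*(-1/61) = 37/61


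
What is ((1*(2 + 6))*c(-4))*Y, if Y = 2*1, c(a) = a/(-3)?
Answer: 64/3 ≈ 21.333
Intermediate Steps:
c(a) = -a/3 (c(a) = a*(-⅓) = -a/3)
Y = 2
((1*(2 + 6))*c(-4))*Y = ((1*(2 + 6))*(-⅓*(-4)))*2 = ((1*8)*(4/3))*2 = (8*(4/3))*2 = (32/3)*2 = 64/3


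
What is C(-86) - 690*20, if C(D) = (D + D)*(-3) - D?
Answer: -13198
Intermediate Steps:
C(D) = -7*D (C(D) = (2*D)*(-3) - D = -6*D - D = -7*D)
C(-86) - 690*20 = -7*(-86) - 690*20 = 602 - 13800 = -13198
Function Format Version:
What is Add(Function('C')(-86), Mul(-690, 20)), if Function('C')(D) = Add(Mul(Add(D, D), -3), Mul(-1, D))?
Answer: -13198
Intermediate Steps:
Function('C')(D) = Mul(-7, D) (Function('C')(D) = Add(Mul(Mul(2, D), -3), Mul(-1, D)) = Add(Mul(-6, D), Mul(-1, D)) = Mul(-7, D))
Add(Function('C')(-86), Mul(-690, 20)) = Add(Mul(-7, -86), Mul(-690, 20)) = Add(602, -13800) = -13198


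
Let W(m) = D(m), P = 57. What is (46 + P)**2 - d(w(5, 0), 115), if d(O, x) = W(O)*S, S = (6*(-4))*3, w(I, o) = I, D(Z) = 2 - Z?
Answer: 10393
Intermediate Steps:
W(m) = 2 - m
S = -72 (S = -24*3 = -72)
d(O, x) = -144 + 72*O (d(O, x) = (2 - O)*(-72) = -144 + 72*O)
(46 + P)**2 - d(w(5, 0), 115) = (46 + 57)**2 - (-144 + 72*5) = 103**2 - (-144 + 360) = 10609 - 1*216 = 10609 - 216 = 10393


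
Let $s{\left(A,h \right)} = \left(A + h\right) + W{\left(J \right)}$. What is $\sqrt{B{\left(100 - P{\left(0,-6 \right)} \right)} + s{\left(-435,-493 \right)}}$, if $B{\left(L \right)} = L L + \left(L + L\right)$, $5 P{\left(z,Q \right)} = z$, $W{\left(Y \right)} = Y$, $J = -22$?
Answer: $5 \sqrt{370} \approx 96.177$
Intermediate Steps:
$s{\left(A,h \right)} = -22 + A + h$ ($s{\left(A,h \right)} = \left(A + h\right) - 22 = -22 + A + h$)
$P{\left(z,Q \right)} = \frac{z}{5}$
$B{\left(L \right)} = L^{2} + 2 L$
$\sqrt{B{\left(100 - P{\left(0,-6 \right)} \right)} + s{\left(-435,-493 \right)}} = \sqrt{\left(100 - \frac{1}{5} \cdot 0\right) \left(2 + \left(100 - \frac{1}{5} \cdot 0\right)\right) - 950} = \sqrt{\left(100 - 0\right) \left(2 + \left(100 - 0\right)\right) - 950} = \sqrt{\left(100 + 0\right) \left(2 + \left(100 + 0\right)\right) - 950} = \sqrt{100 \left(2 + 100\right) - 950} = \sqrt{100 \cdot 102 - 950} = \sqrt{10200 - 950} = \sqrt{9250} = 5 \sqrt{370}$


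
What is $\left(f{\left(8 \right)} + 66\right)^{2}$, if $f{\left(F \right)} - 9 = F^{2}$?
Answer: $19321$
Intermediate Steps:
$f{\left(F \right)} = 9 + F^{2}$
$\left(f{\left(8 \right)} + 66\right)^{2} = \left(\left(9 + 8^{2}\right) + 66\right)^{2} = \left(\left(9 + 64\right) + 66\right)^{2} = \left(73 + 66\right)^{2} = 139^{2} = 19321$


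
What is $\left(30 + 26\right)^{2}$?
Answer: $3136$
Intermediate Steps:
$\left(30 + 26\right)^{2} = 56^{2} = 3136$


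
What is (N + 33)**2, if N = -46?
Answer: 169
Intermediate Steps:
(N + 33)**2 = (-46 + 33)**2 = (-13)**2 = 169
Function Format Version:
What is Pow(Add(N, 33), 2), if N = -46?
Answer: 169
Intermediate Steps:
Pow(Add(N, 33), 2) = Pow(Add(-46, 33), 2) = Pow(-13, 2) = 169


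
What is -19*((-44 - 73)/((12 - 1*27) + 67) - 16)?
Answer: 1387/4 ≈ 346.75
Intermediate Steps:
-19*((-44 - 73)/((12 - 1*27) + 67) - 16) = -19*(-117/((12 - 27) + 67) - 16) = -19*(-117/(-15 + 67) - 16) = -19*(-117/52 - 16) = -19*(-117*1/52 - 16) = -19*(-9/4 - 16) = -19*(-73/4) = 1387/4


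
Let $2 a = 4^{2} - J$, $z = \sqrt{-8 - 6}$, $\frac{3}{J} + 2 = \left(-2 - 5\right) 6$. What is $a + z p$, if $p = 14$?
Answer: $\frac{707}{88} + 14 i \sqrt{14} \approx 8.0341 + 52.383 i$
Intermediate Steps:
$J = - \frac{3}{44}$ ($J = \frac{3}{-2 + \left(-2 - 5\right) 6} = \frac{3}{-2 - 42} = \frac{3}{-44} = 3 \left(- \frac{1}{44}\right) = - \frac{3}{44} \approx -0.068182$)
$z = i \sqrt{14}$ ($z = \sqrt{-14} = i \sqrt{14} \approx 3.7417 i$)
$a = \frac{707}{88}$ ($a = \frac{4^{2} - - \frac{3}{44}}{2} = \frac{16 + \frac{3}{44}}{2} = \frac{1}{2} \cdot \frac{707}{44} = \frac{707}{88} \approx 8.0341$)
$a + z p = \frac{707}{88} + i \sqrt{14} \cdot 14 = \frac{707}{88} + 14 i \sqrt{14}$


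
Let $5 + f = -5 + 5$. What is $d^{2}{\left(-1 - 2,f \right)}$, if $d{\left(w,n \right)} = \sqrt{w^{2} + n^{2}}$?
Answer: $34$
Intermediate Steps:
$f = -5$ ($f = -5 + \left(-5 + 5\right) = -5 + 0 = -5$)
$d{\left(w,n \right)} = \sqrt{n^{2} + w^{2}}$
$d^{2}{\left(-1 - 2,f \right)} = \left(\sqrt{\left(-5\right)^{2} + \left(-1 - 2\right)^{2}}\right)^{2} = \left(\sqrt{25 + \left(-1 - 2\right)^{2}}\right)^{2} = \left(\sqrt{25 + \left(-3\right)^{2}}\right)^{2} = \left(\sqrt{25 + 9}\right)^{2} = \left(\sqrt{34}\right)^{2} = 34$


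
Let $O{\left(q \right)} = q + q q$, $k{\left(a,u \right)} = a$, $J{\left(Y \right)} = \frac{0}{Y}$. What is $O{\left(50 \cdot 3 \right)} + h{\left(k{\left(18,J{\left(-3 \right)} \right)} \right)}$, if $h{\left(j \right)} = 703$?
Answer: $23353$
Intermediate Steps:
$J{\left(Y \right)} = 0$
$O{\left(q \right)} = q + q^{2}$
$O{\left(50 \cdot 3 \right)} + h{\left(k{\left(18,J{\left(-3 \right)} \right)} \right)} = 50 \cdot 3 \left(1 + 50 \cdot 3\right) + 703 = 150 \left(1 + 150\right) + 703 = 150 \cdot 151 + 703 = 22650 + 703 = 23353$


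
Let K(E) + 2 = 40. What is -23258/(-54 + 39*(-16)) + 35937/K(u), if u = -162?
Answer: 12624545/12882 ≈ 980.01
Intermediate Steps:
K(E) = 38 (K(E) = -2 + 40 = 38)
-23258/(-54 + 39*(-16)) + 35937/K(u) = -23258/(-54 + 39*(-16)) + 35937/38 = -23258/(-54 - 624) + 35937*(1/38) = -23258/(-678) + 35937/38 = -23258*(-1/678) + 35937/38 = 11629/339 + 35937/38 = 12624545/12882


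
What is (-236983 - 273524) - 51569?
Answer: -562076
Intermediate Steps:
(-236983 - 273524) - 51569 = -510507 - 51569 = -562076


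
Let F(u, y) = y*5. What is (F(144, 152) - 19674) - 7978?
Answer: -26892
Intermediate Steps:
F(u, y) = 5*y
(F(144, 152) - 19674) - 7978 = (5*152 - 19674) - 7978 = (760 - 19674) - 7978 = -18914 - 7978 = -26892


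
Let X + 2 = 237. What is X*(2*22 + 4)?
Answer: 11280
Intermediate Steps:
X = 235 (X = -2 + 237 = 235)
X*(2*22 + 4) = 235*(2*22 + 4) = 235*(44 + 4) = 235*48 = 11280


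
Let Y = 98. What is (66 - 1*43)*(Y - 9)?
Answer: 2047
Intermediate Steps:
(66 - 1*43)*(Y - 9) = (66 - 1*43)*(98 - 9) = (66 - 43)*89 = 23*89 = 2047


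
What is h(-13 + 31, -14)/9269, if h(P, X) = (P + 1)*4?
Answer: 76/9269 ≈ 0.0081994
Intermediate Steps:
h(P, X) = 4 + 4*P (h(P, X) = (1 + P)*4 = 4 + 4*P)
h(-13 + 31, -14)/9269 = (4 + 4*(-13 + 31))/9269 = (4 + 4*18)*(1/9269) = (4 + 72)*(1/9269) = 76*(1/9269) = 76/9269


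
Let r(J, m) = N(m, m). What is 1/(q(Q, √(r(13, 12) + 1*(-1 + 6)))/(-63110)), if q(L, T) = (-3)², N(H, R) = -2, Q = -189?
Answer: -63110/9 ≈ -7012.2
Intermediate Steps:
r(J, m) = -2
q(L, T) = 9
1/(q(Q, √(r(13, 12) + 1*(-1 + 6)))/(-63110)) = 1/(9/(-63110)) = 1/(9*(-1/63110)) = 1/(-9/63110) = -63110/9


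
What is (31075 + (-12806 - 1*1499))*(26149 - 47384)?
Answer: -356110950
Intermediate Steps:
(31075 + (-12806 - 1*1499))*(26149 - 47384) = (31075 + (-12806 - 1499))*(-21235) = (31075 - 14305)*(-21235) = 16770*(-21235) = -356110950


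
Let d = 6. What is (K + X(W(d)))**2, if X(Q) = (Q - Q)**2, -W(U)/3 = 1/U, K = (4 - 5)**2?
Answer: 1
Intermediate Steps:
K = 1 (K = (-1)**2 = 1)
W(U) = -3/U
X(Q) = 0 (X(Q) = 0**2 = 0)
(K + X(W(d)))**2 = (1 + 0)**2 = 1**2 = 1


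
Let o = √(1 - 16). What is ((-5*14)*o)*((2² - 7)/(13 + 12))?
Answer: 42*I*√15/5 ≈ 32.533*I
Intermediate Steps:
o = I*√15 (o = √(-15) = I*√15 ≈ 3.873*I)
((-5*14)*o)*((2² - 7)/(13 + 12)) = ((-5*14)*(I*√15))*((2² - 7)/(13 + 12)) = (-70*I*√15)*((4 - 7)/25) = (-70*I*√15)*(-3*1/25) = -70*I*√15*(-3/25) = 42*I*√15/5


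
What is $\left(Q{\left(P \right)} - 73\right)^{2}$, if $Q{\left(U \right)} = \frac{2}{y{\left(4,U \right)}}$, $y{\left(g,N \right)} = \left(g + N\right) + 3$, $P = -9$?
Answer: $5476$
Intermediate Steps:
$y{\left(g,N \right)} = 3 + N + g$ ($y{\left(g,N \right)} = \left(N + g\right) + 3 = 3 + N + g$)
$Q{\left(U \right)} = \frac{2}{7 + U}$ ($Q{\left(U \right)} = \frac{2}{3 + U + 4} = \frac{2}{7 + U}$)
$\left(Q{\left(P \right)} - 73\right)^{2} = \left(\frac{2}{7 - 9} - 73\right)^{2} = \left(\frac{2}{-2} - 73\right)^{2} = \left(2 \left(- \frac{1}{2}\right) - 73\right)^{2} = \left(-1 - 73\right)^{2} = \left(-74\right)^{2} = 5476$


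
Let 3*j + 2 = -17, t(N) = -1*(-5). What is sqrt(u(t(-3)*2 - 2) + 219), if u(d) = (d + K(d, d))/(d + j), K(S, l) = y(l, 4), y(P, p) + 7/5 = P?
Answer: sqrt(5694)/5 ≈ 15.092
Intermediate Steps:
y(P, p) = -7/5 + P
K(S, l) = -7/5 + l
t(N) = 5
j = -19/3 (j = -2/3 + (1/3)*(-17) = -2/3 - 17/3 = -19/3 ≈ -6.3333)
u(d) = (-7/5 + 2*d)/(-19/3 + d) (u(d) = (d + (-7/5 + d))/(d - 19/3) = (-7/5 + 2*d)/(-19/3 + d))
sqrt(u(t(-3)*2 - 2) + 219) = sqrt(3*(-7 + 10*(5*2 - 2))/(5*(-19 + 3*(5*2 - 2))) + 219) = sqrt(3*(-7 + 10*(10 - 2))/(5*(-19 + 3*(10 - 2))) + 219) = sqrt(3*(-7 + 10*8)/(5*(-19 + 3*8)) + 219) = sqrt(3*(-7 + 80)/(5*(-19 + 24)) + 219) = sqrt((3/5)*73/5 + 219) = sqrt((3/5)*(1/5)*73 + 219) = sqrt(219/25 + 219) = sqrt(5694/25) = sqrt(5694)/5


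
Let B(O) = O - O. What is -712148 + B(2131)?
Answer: -712148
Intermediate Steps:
B(O) = 0
-712148 + B(2131) = -712148 + 0 = -712148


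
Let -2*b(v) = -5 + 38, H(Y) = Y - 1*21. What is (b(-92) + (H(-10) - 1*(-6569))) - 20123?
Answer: -27203/2 ≈ -13602.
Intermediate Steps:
H(Y) = -21 + Y (H(Y) = Y - 21 = -21 + Y)
b(v) = -33/2 (b(v) = -(-5 + 38)/2 = -½*33 = -33/2)
(b(-92) + (H(-10) - 1*(-6569))) - 20123 = (-33/2 + ((-21 - 10) - 1*(-6569))) - 20123 = (-33/2 + (-31 + 6569)) - 20123 = (-33/2 + 6538) - 20123 = 13043/2 - 20123 = -27203/2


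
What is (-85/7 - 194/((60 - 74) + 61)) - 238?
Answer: -83655/329 ≈ -254.27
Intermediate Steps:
(-85/7 - 194/((60 - 74) + 61)) - 238 = (-85*1/7 - 194/(-14 + 61)) - 238 = (-85/7 - 194/47) - 238 = -5353/329 - 238 = -83655/329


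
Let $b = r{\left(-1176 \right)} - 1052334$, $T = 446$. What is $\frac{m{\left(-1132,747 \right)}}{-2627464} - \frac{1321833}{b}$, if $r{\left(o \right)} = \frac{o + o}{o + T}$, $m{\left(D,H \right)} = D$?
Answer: $\frac{26418851018391}{21025226061637} \approx 1.2565$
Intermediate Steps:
$r{\left(o \right)} = \frac{2 o}{446 + o}$ ($r{\left(o \right)} = \frac{o + o}{o + 446} = \frac{2 o}{446 + o}$)
$b = - \frac{384100734}{365}$ ($b = 2 \left(-1176\right) \frac{1}{446 - 1176} - 1052334 = 2 \left(-1176\right) \frac{1}{-730} - 1052334 = 2 \left(-1176\right) \left(- \frac{1}{730}\right) - 1052334 = \frac{1176}{365} - 1052334 = - \frac{384100734}{365} \approx -1.0523 \cdot 10^{6}$)
$\frac{m{\left(-1132,747 \right)}}{-2627464} - \frac{1321833}{b} = - \frac{1132}{-2627464} - \frac{1321833}{- \frac{384100734}{365}} = \left(-1132\right) \left(- \frac{1}{2627464}\right) - - \frac{160823015}{128033578} = \frac{283}{656866} + \frac{160823015}{128033578} = \frac{26418851018391}{21025226061637}$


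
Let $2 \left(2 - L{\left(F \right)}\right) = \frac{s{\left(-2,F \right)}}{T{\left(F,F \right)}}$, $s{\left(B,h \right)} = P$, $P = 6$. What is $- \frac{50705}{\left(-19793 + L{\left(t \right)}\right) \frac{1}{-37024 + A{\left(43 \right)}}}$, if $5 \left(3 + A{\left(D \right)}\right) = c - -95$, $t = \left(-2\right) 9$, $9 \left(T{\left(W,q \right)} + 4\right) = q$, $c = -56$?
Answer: $- \frac{3754117072}{39581} \approx -94847.0$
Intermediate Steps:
$s{\left(B,h \right)} = 6$
$T{\left(W,q \right)} = -4 + \frac{q}{9}$
$t = -18$
$A{\left(D \right)} = \frac{24}{5}$ ($A{\left(D \right)} = -3 + \frac{-56 - -95}{5} = -3 + \frac{-56 + 95}{5} = -3 + \frac{1}{5} \cdot 39 = -3 + \frac{39}{5} = \frac{24}{5}$)
$L{\left(F \right)} = 2 - \frac{3}{-4 + \frac{F}{9}}$ ($L{\left(F \right)} = 2 - \frac{6 \frac{1}{-4 + \frac{F}{9}}}{2} = 2 - \frac{3}{-4 + \frac{F}{9}}$)
$- \frac{50705}{\left(-19793 + L{\left(t \right)}\right) \frac{1}{-37024 + A{\left(43 \right)}}} = - \frac{50705}{\left(-19793 + \frac{-99 + 2 \left(-18\right)}{-36 - 18}\right) \frac{1}{-37024 + \frac{24}{5}}} = - \frac{50705}{\left(-19793 + \frac{-99 - 36}{-54}\right) \frac{1}{- \frac{185096}{5}}} = - \frac{50705}{\left(-19793 - - \frac{5}{2}\right) \left(- \frac{5}{185096}\right)} = - \frac{50705}{\left(-19793 + \frac{5}{2}\right) \left(- \frac{5}{185096}\right)} = - \frac{50705}{\left(- \frac{39581}{2}\right) \left(- \frac{5}{185096}\right)} = - \frac{50705}{\frac{197905}{370192}} = \left(-50705\right) \frac{370192}{197905} = - \frac{3754117072}{39581}$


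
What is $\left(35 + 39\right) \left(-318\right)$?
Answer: $-23532$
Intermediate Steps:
$\left(35 + 39\right) \left(-318\right) = 74 \left(-318\right) = -23532$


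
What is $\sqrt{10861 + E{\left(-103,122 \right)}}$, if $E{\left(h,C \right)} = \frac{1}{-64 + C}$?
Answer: $\frac{\sqrt{36536462}}{58} \approx 104.22$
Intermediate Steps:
$\sqrt{10861 + E{\left(-103,122 \right)}} = \sqrt{10861 + \frac{1}{-64 + 122}} = \sqrt{10861 + \frac{1}{58}} = \sqrt{\frac{629939}{58}} = \frac{\sqrt{36536462}}{58}$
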